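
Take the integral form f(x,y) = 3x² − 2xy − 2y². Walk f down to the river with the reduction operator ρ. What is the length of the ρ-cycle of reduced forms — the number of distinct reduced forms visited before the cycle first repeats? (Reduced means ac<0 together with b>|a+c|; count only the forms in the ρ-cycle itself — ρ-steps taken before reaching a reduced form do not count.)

D = 28, ⌊√D⌋ = 5
descent: ρ → (-2,2,3)  [lands on river]
river: ρ → (3,4,-1)
river: ρ → (-1,4,3)
river: ρ → (3,2,-2)
ρ-cycle length = 4 (tail of 1 descent step not counted)

4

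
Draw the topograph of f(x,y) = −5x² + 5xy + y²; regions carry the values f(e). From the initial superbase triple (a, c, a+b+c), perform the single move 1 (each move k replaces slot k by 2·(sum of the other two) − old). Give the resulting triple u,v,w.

start (-5,1,1) = (f(1,0),f(0,1),f(1,1))
replace slot 1: 2·(1+1) − (-5) = 9 → (9,1,1)

9,1,1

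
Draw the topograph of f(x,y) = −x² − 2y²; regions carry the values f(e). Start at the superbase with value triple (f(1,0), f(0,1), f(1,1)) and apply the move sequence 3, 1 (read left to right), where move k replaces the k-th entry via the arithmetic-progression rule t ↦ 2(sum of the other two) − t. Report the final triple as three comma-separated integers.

start (-1,-2,-3) = (f(1,0),f(0,1),f(1,1))
replace slot 3: 2·((-1)+(-2)) − (-3) = -3 → (-1,-2,-3)
replace slot 1: 2·((-2)+(-3)) − (-1) = -9 → (-9,-2,-3)

-9,-2,-3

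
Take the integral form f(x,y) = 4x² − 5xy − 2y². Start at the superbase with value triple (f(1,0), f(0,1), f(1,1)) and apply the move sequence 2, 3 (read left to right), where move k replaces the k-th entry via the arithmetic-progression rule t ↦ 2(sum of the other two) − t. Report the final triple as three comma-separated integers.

start (4,-2,-3) = (f(1,0),f(0,1),f(1,1))
replace slot 2: 2·(4+(-3)) − (-2) = 4 → (4,4,-3)
replace slot 3: 2·(4+4) − (-3) = 19 → (4,4,19)

4,4,19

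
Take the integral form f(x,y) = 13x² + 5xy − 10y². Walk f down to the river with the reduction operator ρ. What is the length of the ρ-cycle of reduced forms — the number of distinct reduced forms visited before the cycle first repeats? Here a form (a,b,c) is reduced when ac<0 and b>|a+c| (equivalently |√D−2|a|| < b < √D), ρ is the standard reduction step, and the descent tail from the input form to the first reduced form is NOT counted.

D = 545, ⌊√D⌋ = 23
river: ρ → (-10,15,8)
river: ρ → (8,17,-8)
river: ρ → (-8,15,10)
river: ρ → (10,5,-13)
river: ρ → (-13,21,2)
river: ρ → (2,23,-2)
river: ρ → (-2,21,13)
river: ρ → (13,5,-10)
ρ-cycle length = 8 (tail of 0 descent steps not counted)

8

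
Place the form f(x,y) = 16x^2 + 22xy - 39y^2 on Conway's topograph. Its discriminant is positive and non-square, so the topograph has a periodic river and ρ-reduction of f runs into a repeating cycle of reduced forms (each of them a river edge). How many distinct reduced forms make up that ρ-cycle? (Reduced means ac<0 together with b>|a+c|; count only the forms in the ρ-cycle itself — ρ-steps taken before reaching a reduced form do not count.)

D = 2980, ⌊√D⌋ = 54
descent: ρ → (-39,-22,16)
descent: ρ → (16,54,-1)  [lands on river]
river: ρ → (-1,54,16)
river: ρ → (16,42,-19)
river: ρ → (-19,34,24)
river: ρ → (24,14,-29)
river: ρ → (-29,44,9)
river: ρ → (9,46,-24)
river: ρ → (-24,50,5)
river: ρ → (5,50,-24)
river: ρ → (-24,46,9)
river: ρ → (9,44,-29)
river: ρ → (-29,14,24)
river: ρ → (24,34,-19)
river: ρ → (-19,42,16)
ρ-cycle length = 14 (tail of 2 descent steps not counted)

14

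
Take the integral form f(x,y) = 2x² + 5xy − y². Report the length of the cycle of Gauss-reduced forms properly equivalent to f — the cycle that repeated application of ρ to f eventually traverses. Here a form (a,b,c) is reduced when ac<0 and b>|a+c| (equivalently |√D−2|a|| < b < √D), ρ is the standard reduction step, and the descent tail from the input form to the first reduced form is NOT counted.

D = 33, ⌊√D⌋ = 5
river: ρ → (-1,5,2)
river: ρ → (2,3,-3)
river: ρ → (-3,3,2)
river: ρ → (2,5,-1)
ρ-cycle length = 4 (tail of 0 descent steps not counted)

4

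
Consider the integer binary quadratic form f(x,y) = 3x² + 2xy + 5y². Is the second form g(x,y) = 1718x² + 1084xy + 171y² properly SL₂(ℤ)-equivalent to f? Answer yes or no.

D₁ = -56, D₂ = -56
f: reduced (well bottom): (3,2,5) with a≤c, −a<b≤a
g: flip: (1718,1084,171)→(171,-1084,1718)
g: translate: b→-58 (≡-1084 mod 342), so (171,-1084,1718)→(171,-58,5)
g: flip: (171,-58,5)→(5,58,171)
g: translate: b→-2 (≡58 mod 10), so (5,58,171)→(5,-2,3)
g: flip: (5,-2,3)→(3,2,5)
g: reduced (well bottom): (3,2,5) with a≤c, −a<b≤a
reduced forms (3, 2, 5) vs (3, 2, 5) ⇒ equivalent

yes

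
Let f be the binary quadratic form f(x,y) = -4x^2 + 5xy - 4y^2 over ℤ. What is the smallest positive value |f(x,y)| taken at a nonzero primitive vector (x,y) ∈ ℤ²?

translate: b→3 (≡-5 mod 8), so (4,-5,4)→(4,3,3)
flip: (4,3,3)→(3,-3,4)
translate: b→3 (≡-3 mod 6), so (3,-3,4)→(3,3,4)
reduced (well bottom): (3,3,4) with a≤c, −a<b≤a
well minimum |f| = |-3| = 3 (negative-definite)

3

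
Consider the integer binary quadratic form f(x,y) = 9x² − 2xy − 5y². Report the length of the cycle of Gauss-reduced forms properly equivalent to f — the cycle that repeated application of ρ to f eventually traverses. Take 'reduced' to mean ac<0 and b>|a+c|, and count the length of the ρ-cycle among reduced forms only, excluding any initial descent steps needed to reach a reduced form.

D = 184, ⌊√D⌋ = 13
descent: ρ → (-5,12,2)  [lands on river]
river: ρ → (2,12,-5)
river: ρ → (-5,8,6)
river: ρ → (6,4,-7)
river: ρ → (-7,10,3)
river: ρ → (3,8,-10)
river: ρ → (-10,12,1)
river: ρ → (1,12,-10)
river: ρ → (-10,8,3)
river: ρ → (3,10,-7)
river: ρ → (-7,4,6)
river: ρ → (6,8,-5)
ρ-cycle length = 12 (tail of 1 descent step not counted)

12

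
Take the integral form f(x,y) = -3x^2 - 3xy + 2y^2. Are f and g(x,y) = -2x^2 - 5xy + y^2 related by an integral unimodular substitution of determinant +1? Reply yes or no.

D₁ = 33, D₂ = 33
river cycle of f (length 4): (2, 3, -3), (-3, 3, 2), (2, 5, -1), (-1, 5, 2)
river cycle of g (length 4): (1, 5, -2), (-2, 3, 3), (3, 3, -2), (-2, 5, 1)
cycles differ ⇒ inequivalent

no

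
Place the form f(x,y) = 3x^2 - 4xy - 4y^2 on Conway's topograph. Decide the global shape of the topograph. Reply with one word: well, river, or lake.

D = b²−4ac = (-4)² − 4·3·(-4) = 64
D = 8² is a perfect square ⇒ form factors over ℤ ⇒ lakes

lake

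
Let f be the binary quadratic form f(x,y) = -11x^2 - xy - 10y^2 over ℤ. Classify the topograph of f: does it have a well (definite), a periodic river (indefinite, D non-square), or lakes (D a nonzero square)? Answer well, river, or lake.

D = b²−4ac = (-1)² − 4·(-11)·(-10) = -439
D < 0 ⇒ definite ⇒ every region one sign ⇒ single well

well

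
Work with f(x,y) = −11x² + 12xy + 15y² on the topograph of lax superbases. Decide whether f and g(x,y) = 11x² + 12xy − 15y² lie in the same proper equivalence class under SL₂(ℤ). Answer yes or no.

D₁ = 804, D₂ = 804
river cycle of f (length 14): (15, 18, -8), (-8, 14, 19), (19, 24, -3), (-3, 24, 19), (19, 14, -8), (-8, 18, 15), (15, 12, -11), (-11, 10, 16), (16, 22, -5), (-5, 28, 1), … (4 more)
river cycle of g (length 14): (-15, 18, 8), (8, 14, -19), (-19, 24, 3), (3, 24, -19), (-19, 14, 8), (8, 18, -15), (-15, 12, 11), (11, 10, -16), (-16, 22, 5), (5, 28, -1), … (4 more)
cycles differ ⇒ inequivalent

no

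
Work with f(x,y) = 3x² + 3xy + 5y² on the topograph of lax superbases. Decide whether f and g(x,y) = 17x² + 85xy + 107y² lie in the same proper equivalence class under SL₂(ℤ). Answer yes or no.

D₁ = -51, D₂ = -51
f: reduced (well bottom): (3,3,5) with a≤c, −a<b≤a
g: translate: b→17 (≡85 mod 34), so (17,85,107)→(17,17,5)
g: flip: (17,17,5)→(5,-17,17)
g: translate: b→3 (≡-17 mod 10), so (5,-17,17)→(5,3,3)
g: flip: (5,3,3)→(3,-3,5)
g: translate: b→3 (≡-3 mod 6), so (3,-3,5)→(3,3,5)
g: reduced (well bottom): (3,3,5) with a≤c, −a<b≤a
reduced forms (3, 3, 5) vs (3, 3, 5) ⇒ equivalent

yes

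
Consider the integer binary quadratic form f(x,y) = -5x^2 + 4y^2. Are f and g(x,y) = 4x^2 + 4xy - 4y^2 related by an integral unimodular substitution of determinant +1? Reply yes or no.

D₁ = 80, D₂ = 80
river cycle of f (length 2): (4, 8, -1), (-1, 8, 4)
river cycle of g (length 2): (-4, 4, 4), (4, 4, -4)
cycles differ ⇒ inequivalent

no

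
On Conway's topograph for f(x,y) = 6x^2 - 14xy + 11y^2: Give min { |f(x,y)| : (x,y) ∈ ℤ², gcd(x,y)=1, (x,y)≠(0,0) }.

translate: b→-2 (≡-14 mod 12), so (6,-14,11)→(6,-2,3)
flip: (6,-2,3)→(3,2,6)
reduced (well bottom): (3,2,6) with a≤c, −a<b≤a
well minimum = a = 3

3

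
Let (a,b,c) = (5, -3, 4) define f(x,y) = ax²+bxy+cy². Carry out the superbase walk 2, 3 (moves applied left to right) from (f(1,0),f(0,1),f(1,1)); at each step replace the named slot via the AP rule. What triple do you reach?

start (5,4,6) = (f(1,0),f(0,1),f(1,1))
replace slot 2: 2·(5+6) − 4 = 18 → (5,18,6)
replace slot 3: 2·(5+18) − 6 = 40 → (5,18,40)

5,18,40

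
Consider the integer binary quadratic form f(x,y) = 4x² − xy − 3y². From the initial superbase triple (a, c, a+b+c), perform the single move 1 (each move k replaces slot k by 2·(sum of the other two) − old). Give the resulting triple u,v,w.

start (4,-3,0) = (f(1,0),f(0,1),f(1,1))
replace slot 1: 2·((-3)+0) − 4 = -10 → (-10,-3,0)

-10,-3,0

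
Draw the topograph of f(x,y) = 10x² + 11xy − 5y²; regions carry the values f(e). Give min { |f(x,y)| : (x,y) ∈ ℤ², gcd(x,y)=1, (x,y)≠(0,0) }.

river: ρ → (-5,9,12)
river: ρ → (12,15,-2)
river: ρ → (-2,17,4)
river: ρ → (4,15,-6)
river: ρ → (-6,9,10)
river: ρ → (10,11,-5)
closes: descent 0, river 6
min |a| on river = 2

2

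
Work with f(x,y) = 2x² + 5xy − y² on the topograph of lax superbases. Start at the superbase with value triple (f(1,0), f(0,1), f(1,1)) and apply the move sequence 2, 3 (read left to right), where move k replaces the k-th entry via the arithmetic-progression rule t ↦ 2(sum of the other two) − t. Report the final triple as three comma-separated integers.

start (2,-1,6) = (f(1,0),f(0,1),f(1,1))
replace slot 2: 2·(2+6) − (-1) = 17 → (2,17,6)
replace slot 3: 2·(2+17) − 6 = 32 → (2,17,32)

2,17,32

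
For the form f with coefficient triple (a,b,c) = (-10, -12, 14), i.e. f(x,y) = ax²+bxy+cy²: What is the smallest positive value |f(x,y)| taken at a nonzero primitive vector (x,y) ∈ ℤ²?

descent: ρ → (14,12,-10)  [lands on river]
river: ρ → (-10,8,16)
river: ρ → (16,24,-2)
river: ρ → (-2,24,16)
river: ρ → (16,8,-10)
river: ρ → (-10,12,14)
river: ρ → (14,16,-8)
river: ρ → (-8,16,14)
closes: descent 1, river 8
min |a| on river = 2

2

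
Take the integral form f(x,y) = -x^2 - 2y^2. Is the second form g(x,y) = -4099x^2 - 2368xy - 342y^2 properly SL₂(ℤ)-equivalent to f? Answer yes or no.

D₁ = -8, D₂ = -8
f is negative-definite; reduce −f:
−f: reduced (well bottom): (1,0,2) with a≤c, −a<b≤a
flip sign back: reduced form of f is (-1,0,-2)
g is negative-definite; reduce −g:
−g: flip: (4099,2368,342)→(342,-2368,4099)
−g: translate: b→-316 (≡-2368 mod 684), so (342,-2368,4099)→(342,-316,73)
−g: flip: (342,-316,73)→(73,316,342)
−g: translate: b→24 (≡316 mod 146), so (73,316,342)→(73,24,2)
−g: flip: (73,24,2)→(2,-24,73)
−g: translate: b→0 (≡-24 mod 4), so (2,-24,73)→(2,0,1)
−g: flip: (2,0,1)→(1,0,2)
−g: reduced (well bottom): (1,0,2) with a≤c, −a<b≤a
flip sign back: reduced form of g is (-1,0,-2)
reduced forms (-1, 0, -2) vs (-1, 0, -2) ⇒ equivalent

yes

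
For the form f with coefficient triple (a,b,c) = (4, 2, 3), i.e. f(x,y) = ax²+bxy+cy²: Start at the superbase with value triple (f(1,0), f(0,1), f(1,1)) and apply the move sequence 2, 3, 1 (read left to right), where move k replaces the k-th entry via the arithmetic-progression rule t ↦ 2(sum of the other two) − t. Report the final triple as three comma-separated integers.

start (4,3,9) = (f(1,0),f(0,1),f(1,1))
replace slot 2: 2·(4+9) − 3 = 23 → (4,23,9)
replace slot 3: 2·(4+23) − 9 = 45 → (4,23,45)
replace slot 1: 2·(23+45) − 4 = 132 → (132,23,45)

132,23,45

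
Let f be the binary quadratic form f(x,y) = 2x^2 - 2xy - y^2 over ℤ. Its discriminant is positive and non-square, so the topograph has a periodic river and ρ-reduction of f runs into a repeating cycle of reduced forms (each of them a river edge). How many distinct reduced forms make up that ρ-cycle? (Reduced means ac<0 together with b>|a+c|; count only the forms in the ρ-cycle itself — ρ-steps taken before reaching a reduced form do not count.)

D = 12, ⌊√D⌋ = 3
descent: ρ → (-1,2,2)  [lands on river]
river: ρ → (2,2,-1)
ρ-cycle length = 2 (tail of 1 descent step not counted)

2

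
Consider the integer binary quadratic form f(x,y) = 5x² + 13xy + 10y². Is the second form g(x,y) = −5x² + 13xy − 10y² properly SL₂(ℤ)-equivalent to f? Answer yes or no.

D₁ = -31, D₂ = -31
f: translate: b→3 (≡13 mod 10), so (5,13,10)→(5,3,2)
f: flip: (5,3,2)→(2,-3,5)
f: translate: b→1 (≡-3 mod 4), so (2,-3,5)→(2,1,4)
f: reduced (well bottom): (2,1,4) with a≤c, −a<b≤a
g is negative-definite; reduce −g:
−g: translate: b→-3 (≡-13 mod 10), so (5,-13,10)→(5,-3,2)
−g: flip: (5,-3,2)→(2,3,5)
−g: translate: b→-1 (≡3 mod 4), so (2,3,5)→(2,-1,4)
−g: reduced (well bottom): (2,-1,4) with a≤c, −a<b≤a
flip sign back: reduced form of g is (-2,1,-4)
reduced forms (2, 1, 4) vs (-2, 1, -4) ⇒ inequivalent

no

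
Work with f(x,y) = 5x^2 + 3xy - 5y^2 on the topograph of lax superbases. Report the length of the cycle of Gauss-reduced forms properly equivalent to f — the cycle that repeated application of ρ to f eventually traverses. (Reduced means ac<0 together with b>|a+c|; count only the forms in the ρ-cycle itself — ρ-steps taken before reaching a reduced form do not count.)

D = 109, ⌊√D⌋ = 10
river: ρ → (-5,7,3)
river: ρ → (3,5,-7)
river: ρ → (-7,9,1)
river: ρ → (1,9,-7)
river: ρ → (-7,5,3)
river: ρ → (3,7,-5)
river: ρ → (-5,3,5)
river: ρ → (5,7,-3)
river: ρ → (-3,5,7)
river: ρ → (7,9,-1)
river: ρ → (-1,9,7)
river: ρ → (7,5,-3)
river: ρ → (-3,7,5)
river: ρ → (5,3,-5)
ρ-cycle length = 14 (tail of 0 descent steps not counted)

14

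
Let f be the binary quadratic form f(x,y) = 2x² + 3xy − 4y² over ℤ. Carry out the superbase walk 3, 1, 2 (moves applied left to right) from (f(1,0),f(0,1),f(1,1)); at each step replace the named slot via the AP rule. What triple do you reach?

start (2,-4,1) = (f(1,0),f(0,1),f(1,1))
replace slot 3: 2·(2+(-4)) − 1 = -5 → (2,-4,-5)
replace slot 1: 2·((-4)+(-5)) − 2 = -20 → (-20,-4,-5)
replace slot 2: 2·((-20)+(-5)) − (-4) = -46 → (-20,-46,-5)

-20,-46,-5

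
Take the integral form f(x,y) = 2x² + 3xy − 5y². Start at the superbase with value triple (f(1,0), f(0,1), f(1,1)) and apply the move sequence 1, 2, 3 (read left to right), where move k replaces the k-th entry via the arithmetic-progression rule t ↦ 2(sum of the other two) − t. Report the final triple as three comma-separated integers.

start (2,-5,0) = (f(1,0),f(0,1),f(1,1))
replace slot 1: 2·((-5)+0) − 2 = -12 → (-12,-5,0)
replace slot 2: 2·((-12)+0) − (-5) = -19 → (-12,-19,0)
replace slot 3: 2·((-12)+(-19)) − 0 = -62 → (-12,-19,-62)

-12,-19,-62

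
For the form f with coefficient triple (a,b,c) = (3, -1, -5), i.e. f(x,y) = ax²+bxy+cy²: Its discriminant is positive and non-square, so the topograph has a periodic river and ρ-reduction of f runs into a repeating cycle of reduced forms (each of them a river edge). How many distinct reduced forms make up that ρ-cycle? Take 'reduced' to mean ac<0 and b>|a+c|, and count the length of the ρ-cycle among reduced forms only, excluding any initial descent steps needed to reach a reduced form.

D = 61, ⌊√D⌋ = 7
descent: ρ → (-5,1,3)
descent: ρ → (3,5,-3)  [lands on river]
river: ρ → (-3,7,1)
river: ρ → (1,7,-3)
river: ρ → (-3,5,3)
river: ρ → (3,7,-1)
river: ρ → (-1,7,3)
ρ-cycle length = 6 (tail of 2 descent steps not counted)

6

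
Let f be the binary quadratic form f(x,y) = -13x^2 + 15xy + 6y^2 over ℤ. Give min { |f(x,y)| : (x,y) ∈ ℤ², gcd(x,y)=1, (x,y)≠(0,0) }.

river: ρ → (6,21,-4)
river: ρ → (-4,19,11)
river: ρ → (11,3,-12)
river: ρ → (-12,21,2)
river: ρ → (2,23,-1)
river: ρ → (-1,23,2)
river: ρ → (2,21,-12)
river: ρ → (-12,3,11)
river: ρ → (11,19,-4)
river: ρ → (-4,21,6)
river: ρ → (6,15,-13)
river: ρ → (-13,11,8)
river: ρ → (8,21,-3)
river: ρ → (-3,21,8)
river: ρ → (8,11,-13)
river: ρ → (-13,15,6)
closes: descent 0, river 16
min |a| on river = 1

1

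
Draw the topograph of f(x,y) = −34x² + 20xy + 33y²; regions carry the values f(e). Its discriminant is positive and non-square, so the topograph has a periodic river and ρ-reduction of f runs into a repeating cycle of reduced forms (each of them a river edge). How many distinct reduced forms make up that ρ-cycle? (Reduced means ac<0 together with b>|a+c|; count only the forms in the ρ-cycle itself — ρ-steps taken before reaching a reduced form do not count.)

D = 4888, ⌊√D⌋ = 69
river: ρ → (33,46,-21)
river: ρ → (-21,38,41)
river: ρ → (41,44,-18)
river: ρ → (-18,64,11)
river: ρ → (11,68,-6)
river: ρ → (-6,64,33)
river: ρ → (33,68,-2)
river: ρ → (-2,68,33)
river: ρ → (33,64,-6)
river: ρ → (-6,68,11)
river: ρ → (11,64,-18)
river: ρ → (-18,44,41)
river: ρ → (41,38,-21)
river: ρ → (-21,46,33)
river: ρ → (33,20,-34)
river: ρ → (-34,48,19)
river: ρ → (19,66,-7)
river: ρ → (-7,60,46)
river: ρ → (46,32,-21)
river: ρ → (-21,52,26)
river: ρ → (26,52,-21)
river: ρ → (-21,32,46)
river: ρ → (46,60,-7)
river: ρ → (-7,66,19)
river: ρ → (19,48,-34)
river: ρ → (-34,20,33)
ρ-cycle length = 26 (tail of 0 descent steps not counted)

26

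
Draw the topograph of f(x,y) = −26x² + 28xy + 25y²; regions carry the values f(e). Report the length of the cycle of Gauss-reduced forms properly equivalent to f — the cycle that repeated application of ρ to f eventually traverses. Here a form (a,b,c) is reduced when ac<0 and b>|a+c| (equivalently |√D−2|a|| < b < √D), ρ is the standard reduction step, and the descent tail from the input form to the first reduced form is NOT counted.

D = 3384, ⌊√D⌋ = 58
river: ρ → (25,22,-29)
river: ρ → (-29,36,18)
river: ρ → (18,36,-29)
river: ρ → (-29,22,25)
river: ρ → (25,28,-26)
river: ρ → (-26,24,27)
river: ρ → (27,30,-23)
river: ρ → (-23,16,34)
river: ρ → (34,52,-5)
river: ρ → (-5,58,1)
river: ρ → (1,58,-5)
river: ρ → (-5,52,34)
river: ρ → (34,16,-23)
river: ρ → (-23,30,27)
river: ρ → (27,24,-26)
river: ρ → (-26,28,25)
ρ-cycle length = 16 (tail of 0 descent steps not counted)

16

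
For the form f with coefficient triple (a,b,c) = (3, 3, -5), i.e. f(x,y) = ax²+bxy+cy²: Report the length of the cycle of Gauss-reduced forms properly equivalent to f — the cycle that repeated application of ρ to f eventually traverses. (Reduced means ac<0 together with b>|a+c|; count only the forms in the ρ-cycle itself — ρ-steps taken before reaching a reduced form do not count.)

D = 69, ⌊√D⌋ = 8
river: ρ → (-5,7,1)
river: ρ → (1,7,-5)
river: ρ → (-5,3,3)
river: ρ → (3,3,-5)
ρ-cycle length = 4 (tail of 0 descent steps not counted)

4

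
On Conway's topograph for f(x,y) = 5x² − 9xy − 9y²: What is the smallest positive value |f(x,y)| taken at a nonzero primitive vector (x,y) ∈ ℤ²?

descent: ρ → (-9,9,5)  [lands on river]
river: ρ → (5,11,-7)
river: ρ → (-7,3,9)
river: ρ → (9,15,-1)
river: ρ → (-1,15,9)
river: ρ → (9,3,-7)
river: ρ → (-7,11,5)
river: ρ → (5,9,-9)
closes: descent 1, river 8
min |a| on river = 1

1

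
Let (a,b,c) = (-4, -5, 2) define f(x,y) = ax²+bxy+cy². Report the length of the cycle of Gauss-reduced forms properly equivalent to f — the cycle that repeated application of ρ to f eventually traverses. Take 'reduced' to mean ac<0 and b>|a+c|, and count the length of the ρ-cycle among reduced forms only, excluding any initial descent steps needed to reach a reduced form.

D = 57, ⌊√D⌋ = 7
descent: ρ → (2,5,-4)  [lands on river]
river: ρ → (-4,3,3)
river: ρ → (3,3,-4)
river: ρ → (-4,5,2)
river: ρ → (2,7,-1)
river: ρ → (-1,7,2)
ρ-cycle length = 6 (tail of 1 descent step not counted)

6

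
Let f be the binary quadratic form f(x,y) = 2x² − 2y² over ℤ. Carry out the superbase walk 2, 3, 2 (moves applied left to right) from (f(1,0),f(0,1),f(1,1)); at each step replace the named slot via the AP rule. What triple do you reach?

start (2,-2,0) = (f(1,0),f(0,1),f(1,1))
replace slot 2: 2·(2+0) − (-2) = 6 → (2,6,0)
replace slot 3: 2·(2+6) − 0 = 16 → (2,6,16)
replace slot 2: 2·(2+16) − 6 = 30 → (2,30,16)

2,30,16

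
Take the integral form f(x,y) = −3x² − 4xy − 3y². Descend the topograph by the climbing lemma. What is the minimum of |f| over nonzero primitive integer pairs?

translate: b→-2 (≡4 mod 6), so (3,4,3)→(3,-2,2)
flip: (3,-2,2)→(2,2,3)
reduced (well bottom): (2,2,3) with a≤c, −a<b≤a
well minimum |f| = |-2| = 2 (negative-definite)

2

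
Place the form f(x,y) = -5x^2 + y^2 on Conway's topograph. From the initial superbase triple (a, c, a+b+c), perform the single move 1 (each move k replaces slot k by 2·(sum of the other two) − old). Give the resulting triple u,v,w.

start (-5,1,-4) = (f(1,0),f(0,1),f(1,1))
replace slot 1: 2·(1+(-4)) − (-5) = -1 → (-1,1,-4)

-1,1,-4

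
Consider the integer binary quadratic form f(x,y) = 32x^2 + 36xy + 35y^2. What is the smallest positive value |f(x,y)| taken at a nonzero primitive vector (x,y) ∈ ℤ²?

translate: b→-28 (≡36 mod 64), so (32,36,35)→(32,-28,31)
flip: (32,-28,31)→(31,28,32)
reduced (well bottom): (31,28,32) with a≤c, −a<b≤a
well minimum = a = 31

31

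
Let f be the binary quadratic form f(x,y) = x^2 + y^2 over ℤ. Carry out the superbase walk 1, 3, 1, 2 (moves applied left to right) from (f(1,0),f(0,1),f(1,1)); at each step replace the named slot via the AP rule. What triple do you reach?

start (1,1,2) = (f(1,0),f(0,1),f(1,1))
replace slot 1: 2·(1+2) − 1 = 5 → (5,1,2)
replace slot 3: 2·(5+1) − 2 = 10 → (5,1,10)
replace slot 1: 2·(1+10) − 5 = 17 → (17,1,10)
replace slot 2: 2·(17+10) − 1 = 53 → (17,53,10)

17,53,10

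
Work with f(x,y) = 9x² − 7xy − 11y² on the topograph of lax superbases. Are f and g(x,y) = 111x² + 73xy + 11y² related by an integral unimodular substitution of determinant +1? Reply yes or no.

D₁ = 445, D₂ = 445
river cycle of f (length 10): (-11, 7, 9), (9, 11, -9), (-9, 7, 11), (11, 15, -5), (-5, 15, 11), (11, 7, -9), (-9, 11, 9), (9, 7, -11), (-11, 15, 5), (5, 15, -11)
river cycle of g (length 10): (11, 15, -5), (-5, 15, 11), (11, 7, -9), (-9, 11, 9), (9, 7, -11), (-11, 15, 5), (5, 15, -11), (-11, 7, 9), (9, 11, -9), (-9, 7, 11)
cycles coincide ⇒ equivalent

yes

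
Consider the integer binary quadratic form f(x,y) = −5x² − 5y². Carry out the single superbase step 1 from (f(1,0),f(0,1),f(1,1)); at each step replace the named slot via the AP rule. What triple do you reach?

start (-5,-5,-10) = (f(1,0),f(0,1),f(1,1))
replace slot 1: 2·((-5)+(-10)) − (-5) = -25 → (-25,-5,-10)

-25,-5,-10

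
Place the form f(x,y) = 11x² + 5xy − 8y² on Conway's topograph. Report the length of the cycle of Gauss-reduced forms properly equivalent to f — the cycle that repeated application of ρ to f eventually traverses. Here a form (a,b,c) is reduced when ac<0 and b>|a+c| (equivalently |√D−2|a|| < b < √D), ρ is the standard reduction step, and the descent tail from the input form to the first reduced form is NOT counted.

D = 377, ⌊√D⌋ = 19
river: ρ → (-8,11,8)
river: ρ → (8,5,-11)
river: ρ → (-11,17,2)
river: ρ → (2,19,-2)
river: ρ → (-2,17,11)
river: ρ → (11,5,-8)
ρ-cycle length = 6 (tail of 0 descent steps not counted)

6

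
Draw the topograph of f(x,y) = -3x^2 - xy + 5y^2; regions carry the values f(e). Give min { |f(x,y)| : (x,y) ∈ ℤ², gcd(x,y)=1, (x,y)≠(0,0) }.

descent: ρ → (5,1,-3)
descent: ρ → (-3,5,3)  [lands on river]
river: ρ → (3,7,-1)
river: ρ → (-1,7,3)
river: ρ → (3,5,-3)
river: ρ → (-3,7,1)
river: ρ → (1,7,-3)
closes: descent 2, river 6
min |a| on river = 1

1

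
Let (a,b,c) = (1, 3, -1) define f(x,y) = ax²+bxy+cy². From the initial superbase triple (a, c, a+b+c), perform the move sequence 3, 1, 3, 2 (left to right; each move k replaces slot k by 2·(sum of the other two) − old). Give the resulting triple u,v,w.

start (1,-1,3) = (f(1,0),f(0,1),f(1,1))
replace slot 3: 2·(1+(-1)) − 3 = -3 → (1,-1,-3)
replace slot 1: 2·((-1)+(-3)) − 1 = -9 → (-9,-1,-3)
replace slot 3: 2·((-9)+(-1)) − (-3) = -17 → (-9,-1,-17)
replace slot 2: 2·((-9)+(-17)) − (-1) = -51 → (-9,-51,-17)

-9,-51,-17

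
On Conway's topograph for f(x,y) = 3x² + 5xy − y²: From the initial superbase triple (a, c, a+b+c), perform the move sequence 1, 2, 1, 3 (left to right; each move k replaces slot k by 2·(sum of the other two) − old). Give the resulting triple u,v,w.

start (3,-1,7) = (f(1,0),f(0,1),f(1,1))
replace slot 1: 2·((-1)+7) − 3 = 9 → (9,-1,7)
replace slot 2: 2·(9+7) − (-1) = 33 → (9,33,7)
replace slot 1: 2·(33+7) − 9 = 71 → (71,33,7)
replace slot 3: 2·(71+33) − 7 = 201 → (71,33,201)

71,33,201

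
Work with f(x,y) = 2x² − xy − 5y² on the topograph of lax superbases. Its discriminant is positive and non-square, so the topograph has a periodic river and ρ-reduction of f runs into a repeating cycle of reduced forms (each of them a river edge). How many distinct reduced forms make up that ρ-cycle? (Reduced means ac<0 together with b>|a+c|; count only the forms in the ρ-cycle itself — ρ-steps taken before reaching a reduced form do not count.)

D = 41, ⌊√D⌋ = 6
descent: ρ → (-5,1,2)
descent: ρ → (2,3,-4)  [lands on river]
river: ρ → (-4,5,1)
river: ρ → (1,5,-4)
river: ρ → (-4,3,2)
river: ρ → (2,5,-2)
river: ρ → (-2,3,4)
river: ρ → (4,5,-1)
river: ρ → (-1,5,4)
river: ρ → (4,3,-2)
river: ρ → (-2,5,2)
ρ-cycle length = 10 (tail of 2 descent steps not counted)

10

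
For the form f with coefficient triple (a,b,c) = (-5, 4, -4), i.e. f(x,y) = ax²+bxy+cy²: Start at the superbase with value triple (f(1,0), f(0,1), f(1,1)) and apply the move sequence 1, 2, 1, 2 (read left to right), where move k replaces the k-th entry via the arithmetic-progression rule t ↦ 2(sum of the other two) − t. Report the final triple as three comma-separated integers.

start (-5,-4,-5) = (f(1,0),f(0,1),f(1,1))
replace slot 1: 2·((-4)+(-5)) − (-5) = -13 → (-13,-4,-5)
replace slot 2: 2·((-13)+(-5)) − (-4) = -32 → (-13,-32,-5)
replace slot 1: 2·((-32)+(-5)) − (-13) = -61 → (-61,-32,-5)
replace slot 2: 2·((-61)+(-5)) − (-32) = -100 → (-61,-100,-5)

-61,-100,-5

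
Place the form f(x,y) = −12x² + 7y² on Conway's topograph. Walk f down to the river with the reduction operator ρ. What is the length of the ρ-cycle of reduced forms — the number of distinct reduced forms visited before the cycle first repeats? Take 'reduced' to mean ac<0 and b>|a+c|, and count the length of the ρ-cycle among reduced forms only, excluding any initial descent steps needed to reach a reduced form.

D = 336, ⌊√D⌋ = 18
descent: ρ → (7,14,-5)  [lands on river]
river: ρ → (-5,16,4)
river: ρ → (4,16,-5)
river: ρ → (-5,14,7)
ρ-cycle length = 4 (tail of 1 descent step not counted)

4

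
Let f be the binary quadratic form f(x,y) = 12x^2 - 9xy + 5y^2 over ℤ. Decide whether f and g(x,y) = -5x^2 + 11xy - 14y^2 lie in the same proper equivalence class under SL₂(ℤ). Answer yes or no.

D₁ = -159, D₂ = -159
f: flip: (12,-9,5)→(5,9,12)
f: translate: b→-1 (≡9 mod 10), so (5,9,12)→(5,-1,8)
f: reduced (well bottom): (5,-1,8) with a≤c, −a<b≤a
g is negative-definite; reduce −g:
−g: translate: b→-1 (≡-11 mod 10), so (5,-11,14)→(5,-1,8)
−g: reduced (well bottom): (5,-1,8) with a≤c, −a<b≤a
flip sign back: reduced form of g is (-5,1,-8)
reduced forms (5, -1, 8) vs (-5, 1, -8) ⇒ inequivalent

no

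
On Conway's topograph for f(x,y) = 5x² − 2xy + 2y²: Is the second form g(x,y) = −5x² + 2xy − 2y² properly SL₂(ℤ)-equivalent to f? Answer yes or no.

D₁ = -36, D₂ = -36
f: flip: (5,-2,2)→(2,2,5)
f: reduced (well bottom): (2,2,5) with a≤c, −a<b≤a
g is negative-definite; reduce −g:
−g: flip: (5,-2,2)→(2,2,5)
−g: reduced (well bottom): (2,2,5) with a≤c, −a<b≤a
flip sign back: reduced form of g is (-2,-2,-5)
reduced forms (2, 2, 5) vs (-2, -2, -5) ⇒ inequivalent

no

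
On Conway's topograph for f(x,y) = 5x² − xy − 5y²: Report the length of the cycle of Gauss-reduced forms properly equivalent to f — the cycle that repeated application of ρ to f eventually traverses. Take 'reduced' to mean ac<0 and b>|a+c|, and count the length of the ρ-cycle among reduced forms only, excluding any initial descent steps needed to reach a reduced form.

D = 101, ⌊√D⌋ = 10
descent: ρ → (-5,1,5)  [lands on river]
river: ρ → (5,9,-1)
river: ρ → (-1,9,5)
river: ρ → (5,1,-5)
river: ρ → (-5,9,1)
river: ρ → (1,9,-5)
ρ-cycle length = 6 (tail of 1 descent step not counted)

6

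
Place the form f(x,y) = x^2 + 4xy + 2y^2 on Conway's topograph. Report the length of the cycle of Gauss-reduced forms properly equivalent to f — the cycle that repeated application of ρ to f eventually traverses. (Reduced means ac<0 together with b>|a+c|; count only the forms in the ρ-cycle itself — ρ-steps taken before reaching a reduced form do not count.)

D = 8, ⌊√D⌋ = 2
descent: ρ → (2,0,-1)
descent: ρ → (-1,2,1)  [lands on river]
river: ρ → (1,2,-1)
ρ-cycle length = 2 (tail of 2 descent steps not counted)

2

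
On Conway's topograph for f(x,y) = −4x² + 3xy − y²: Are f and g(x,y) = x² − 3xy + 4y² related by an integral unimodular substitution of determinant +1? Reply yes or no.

D₁ = -7, D₂ = -7
f is negative-definite; reduce −f:
−f: flip: (4,-3,1)→(1,3,4)
−f: translate: b→1 (≡3 mod 2), so (1,3,4)→(1,1,2)
−f: reduced (well bottom): (1,1,2) with a≤c, −a<b≤a
flip sign back: reduced form of f is (-1,-1,-2)
g: translate: b→1 (≡-3 mod 2), so (1,-3,4)→(1,1,2)
g: reduced (well bottom): (1,1,2) with a≤c, −a<b≤a
reduced forms (-1, -1, -2) vs (1, 1, 2) ⇒ inequivalent

no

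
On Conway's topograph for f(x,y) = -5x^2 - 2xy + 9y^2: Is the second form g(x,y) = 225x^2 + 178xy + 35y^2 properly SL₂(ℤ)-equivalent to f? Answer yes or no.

D₁ = 184, D₂ = 184
river cycle of f (length 12): (-5, 8, 6), (6, 4, -7), (-7, 10, 3), (3, 8, -10), (-10, 12, 1), (1, 12, -10), (-10, 8, 3), (3, 10, -7), (-7, 4, 6), (6, 8, -5), … (2 more)
river cycle of g (length 12): (6, 4, -7), (-7, 10, 3), (3, 8, -10), (-10, 12, 1), (1, 12, -10), (-10, 8, 3), (3, 10, -7), (-7, 4, 6), (6, 8, -5), (-5, 12, 2), … (2 more)
cycles coincide ⇒ equivalent

yes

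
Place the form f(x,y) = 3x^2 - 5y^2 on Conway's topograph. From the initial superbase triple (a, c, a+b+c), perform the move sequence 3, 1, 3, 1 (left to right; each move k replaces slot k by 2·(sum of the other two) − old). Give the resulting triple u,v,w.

start (3,-5,-2) = (f(1,0),f(0,1),f(1,1))
replace slot 3: 2·(3+(-5)) − (-2) = -2 → (3,-5,-2)
replace slot 1: 2·((-5)+(-2)) − 3 = -17 → (-17,-5,-2)
replace slot 3: 2·((-17)+(-5)) − (-2) = -42 → (-17,-5,-42)
replace slot 1: 2·((-5)+(-42)) − (-17) = -77 → (-77,-5,-42)

-77,-5,-42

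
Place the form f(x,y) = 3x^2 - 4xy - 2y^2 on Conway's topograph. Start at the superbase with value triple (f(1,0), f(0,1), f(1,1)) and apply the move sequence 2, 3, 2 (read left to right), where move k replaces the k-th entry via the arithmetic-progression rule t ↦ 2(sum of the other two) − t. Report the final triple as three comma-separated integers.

start (3,-2,-3) = (f(1,0),f(0,1),f(1,1))
replace slot 2: 2·(3+(-3)) − (-2) = 2 → (3,2,-3)
replace slot 3: 2·(3+2) − (-3) = 13 → (3,2,13)
replace slot 2: 2·(3+13) − 2 = 30 → (3,30,13)

3,30,13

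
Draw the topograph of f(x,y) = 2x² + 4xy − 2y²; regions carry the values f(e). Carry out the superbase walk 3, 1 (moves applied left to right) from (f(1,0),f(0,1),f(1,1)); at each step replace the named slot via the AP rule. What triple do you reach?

start (2,-2,4) = (f(1,0),f(0,1),f(1,1))
replace slot 3: 2·(2+(-2)) − 4 = -4 → (2,-2,-4)
replace slot 1: 2·((-2)+(-4)) − 2 = -14 → (-14,-2,-4)

-14,-2,-4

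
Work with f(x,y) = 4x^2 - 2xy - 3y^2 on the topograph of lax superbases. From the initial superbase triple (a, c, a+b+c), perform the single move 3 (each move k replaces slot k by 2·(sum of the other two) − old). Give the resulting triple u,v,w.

start (4,-3,-1) = (f(1,0),f(0,1),f(1,1))
replace slot 3: 2·(4+(-3)) − (-1) = 3 → (4,-3,3)

4,-3,3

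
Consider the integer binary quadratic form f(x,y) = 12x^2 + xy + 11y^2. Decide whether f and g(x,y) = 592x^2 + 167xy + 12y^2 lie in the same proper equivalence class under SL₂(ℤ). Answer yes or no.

D₁ = -527, D₂ = -527
f: flip: (12,1,11)→(11,-1,12)
f: reduced (well bottom): (11,-1,12) with a≤c, −a<b≤a
g: flip: (592,167,12)→(12,-167,592)
g: translate: b→1 (≡-167 mod 24), so (12,-167,592)→(12,1,11)
g: flip: (12,1,11)→(11,-1,12)
g: reduced (well bottom): (11,-1,12) with a≤c, −a<b≤a
reduced forms (11, -1, 12) vs (11, -1, 12) ⇒ equivalent

yes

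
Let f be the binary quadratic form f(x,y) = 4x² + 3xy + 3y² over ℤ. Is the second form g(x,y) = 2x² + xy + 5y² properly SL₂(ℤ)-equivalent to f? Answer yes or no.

D₁ = -39, D₂ = -39
f: flip: (4,3,3)→(3,-3,4)
f: translate: b→3 (≡-3 mod 6), so (3,-3,4)→(3,3,4)
f: reduced (well bottom): (3,3,4) with a≤c, −a<b≤a
g: reduced (well bottom): (2,1,5) with a≤c, −a<b≤a
reduced forms (3, 3, 4) vs (2, 1, 5) ⇒ inequivalent

no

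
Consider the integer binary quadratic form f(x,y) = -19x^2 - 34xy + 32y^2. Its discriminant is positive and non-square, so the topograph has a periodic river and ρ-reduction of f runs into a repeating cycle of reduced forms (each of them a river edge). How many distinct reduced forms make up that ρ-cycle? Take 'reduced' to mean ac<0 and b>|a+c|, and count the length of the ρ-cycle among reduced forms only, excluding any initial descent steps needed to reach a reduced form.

D = 3588, ⌊√D⌋ = 59
descent: ρ → (32,34,-19)  [lands on river]
river: ρ → (-19,42,24)
river: ρ → (24,54,-7)
river: ρ → (-7,58,8)
river: ρ → (8,54,-21)
river: ρ → (-21,30,32)
ρ-cycle length = 6 (tail of 1 descent step not counted)

6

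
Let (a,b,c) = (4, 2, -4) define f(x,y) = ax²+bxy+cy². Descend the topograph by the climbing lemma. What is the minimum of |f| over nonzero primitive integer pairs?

river: ρ → (-4,6,2)
river: ρ → (2,6,-4)
river: ρ → (-4,2,4)
river: ρ → (4,6,-2)
river: ρ → (-2,6,4)
river: ρ → (4,2,-4)
closes: descent 0, river 6
min |a| on river = 2

2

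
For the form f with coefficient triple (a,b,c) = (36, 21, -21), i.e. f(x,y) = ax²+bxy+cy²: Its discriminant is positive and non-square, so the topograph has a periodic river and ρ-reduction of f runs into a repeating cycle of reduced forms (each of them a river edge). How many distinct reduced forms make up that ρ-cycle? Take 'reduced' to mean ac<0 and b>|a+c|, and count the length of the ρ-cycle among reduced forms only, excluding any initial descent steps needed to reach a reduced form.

D = 3465, ⌊√D⌋ = 58
river: ρ → (-21,21,36)
river: ρ → (36,51,-6)
river: ρ → (-6,57,9)
river: ρ → (9,51,-24)
river: ρ → (-24,45,15)
river: ρ → (15,45,-24)
river: ρ → (-24,51,9)
river: ρ → (9,57,-6)
river: ρ → (-6,51,36)
river: ρ → (36,21,-21)
ρ-cycle length = 10 (tail of 0 descent steps not counted)

10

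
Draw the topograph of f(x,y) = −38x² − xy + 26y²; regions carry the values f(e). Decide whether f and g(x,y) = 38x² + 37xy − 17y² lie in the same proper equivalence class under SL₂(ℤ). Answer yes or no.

D₁ = 3953, D₂ = 3953
river cycle of f (length 40): (26, 53, -11), (-11, 57, 16), (16, 39, -38), (-38, 37, 17), (17, 31, -44), (-44, 57, 4), (4, 55, -58), (-58, 61, 1), (1, 61, -58), (-58, 55, 4), … (30 more)
river cycle of g (length 40): (-17, 31, 44), (44, 57, -4), (-4, 55, 58), (58, 61, -1), (-1, 61, 58), (58, 55, -4), (-4, 57, 44), (44, 31, -17), (-17, 37, 38), (38, 39, -16), … (30 more)
cycles differ ⇒ inequivalent

no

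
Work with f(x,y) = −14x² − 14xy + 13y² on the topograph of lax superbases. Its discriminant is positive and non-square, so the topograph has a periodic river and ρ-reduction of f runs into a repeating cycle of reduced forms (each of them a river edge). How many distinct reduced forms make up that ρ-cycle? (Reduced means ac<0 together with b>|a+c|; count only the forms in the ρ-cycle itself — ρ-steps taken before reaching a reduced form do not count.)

D = 924, ⌊√D⌋ = 30
descent: ρ → (13,14,-14)  [lands on river]
river: ρ → (-14,14,13)
river: ρ → (13,12,-15)
river: ρ → (-15,18,10)
river: ρ → (10,22,-11)
river: ρ → (-11,22,10)
river: ρ → (10,18,-15)
river: ρ → (-15,12,13)
ρ-cycle length = 8 (tail of 1 descent step not counted)

8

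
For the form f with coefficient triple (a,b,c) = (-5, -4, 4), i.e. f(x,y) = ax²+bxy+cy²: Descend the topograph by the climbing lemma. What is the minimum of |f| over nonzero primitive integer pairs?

descent: ρ → (4,4,-5)  [lands on river]
river: ρ → (-5,6,3)
river: ρ → (3,6,-5)
river: ρ → (-5,4,4)
closes: descent 1, river 4
min |a| on river = 3

3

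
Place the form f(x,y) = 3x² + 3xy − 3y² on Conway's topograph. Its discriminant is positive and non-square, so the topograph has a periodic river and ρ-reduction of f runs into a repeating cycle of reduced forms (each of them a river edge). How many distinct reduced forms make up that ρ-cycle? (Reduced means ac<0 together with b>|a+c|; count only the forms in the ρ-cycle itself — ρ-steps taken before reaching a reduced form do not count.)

D = 45, ⌊√D⌋ = 6
river: ρ → (-3,3,3)
river: ρ → (3,3,-3)
ρ-cycle length = 2 (tail of 0 descent steps not counted)

2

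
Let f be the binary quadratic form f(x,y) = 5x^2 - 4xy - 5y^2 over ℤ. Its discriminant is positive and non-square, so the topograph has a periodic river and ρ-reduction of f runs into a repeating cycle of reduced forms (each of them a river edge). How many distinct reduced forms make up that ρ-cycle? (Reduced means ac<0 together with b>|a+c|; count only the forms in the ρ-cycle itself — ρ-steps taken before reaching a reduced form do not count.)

D = 116, ⌊√D⌋ = 10
descent: ρ → (-5,4,5)  [lands on river]
river: ρ → (5,6,-4)
river: ρ → (-4,10,1)
river: ρ → (1,10,-4)
river: ρ → (-4,6,5)
river: ρ → (5,4,-5)
river: ρ → (-5,6,4)
river: ρ → (4,10,-1)
river: ρ → (-1,10,4)
river: ρ → (4,6,-5)
ρ-cycle length = 10 (tail of 1 descent step not counted)

10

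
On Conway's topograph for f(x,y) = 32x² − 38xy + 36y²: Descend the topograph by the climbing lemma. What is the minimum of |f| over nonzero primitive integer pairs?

translate: b→26 (≡-38 mod 64), so (32,-38,36)→(32,26,30)
flip: (32,26,30)→(30,-26,32)
reduced (well bottom): (30,-26,32) with a≤c, −a<b≤a
well minimum = a = 30

30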